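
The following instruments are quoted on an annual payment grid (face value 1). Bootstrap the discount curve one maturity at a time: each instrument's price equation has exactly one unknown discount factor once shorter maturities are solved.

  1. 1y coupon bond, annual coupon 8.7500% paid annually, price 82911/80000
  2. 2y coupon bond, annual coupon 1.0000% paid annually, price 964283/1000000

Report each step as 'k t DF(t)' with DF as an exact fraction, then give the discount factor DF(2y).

1 1 953/1000
2 2 9453/10000
DF(2y) = 9453/10000 ≈ 0.945300

step 1 [1y] bond c/1=7/80: DF=(82911/80000 − 7/80·(0))/(1+7/80) = 953/1000 ≈ 0.953000
step 2 [2y] bond c/1=1/100: DF=(964283/1000000 − 1/100·(0.953000))/(1+1/100) = 9453/10000 ≈ 0.945300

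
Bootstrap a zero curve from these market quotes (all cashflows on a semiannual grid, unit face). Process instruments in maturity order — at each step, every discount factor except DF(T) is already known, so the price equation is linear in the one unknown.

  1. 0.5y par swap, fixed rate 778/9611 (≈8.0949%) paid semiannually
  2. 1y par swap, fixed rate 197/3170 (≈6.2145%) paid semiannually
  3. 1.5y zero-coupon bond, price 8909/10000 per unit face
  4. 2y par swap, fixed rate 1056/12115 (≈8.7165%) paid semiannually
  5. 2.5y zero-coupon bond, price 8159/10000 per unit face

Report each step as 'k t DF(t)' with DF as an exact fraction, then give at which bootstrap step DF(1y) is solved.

1 1/2 9611/10000
2 1 9409/10000
3 3/2 8909/10000
4 2 526/625
5 5/2 8159/10000
DF(1y) is solved at step 2

step 1 [0.5y] swap r/2=389/9611: DF=(1 − 389/9611·(0))/(1+389/9611) = 9611/10000 ≈ 0.961100
step 2 [1y] swap r/2=197/6340: DF=(1 − 197/6340·(0.961100))/(1+197/6340) = 9409/10000 ≈ 0.940900
step 3 [1.5y] zero: DF = P = 8909/10000 ≈ 0.890900
step 4 [2y] swap r/2=528/12115: DF=(1 − 528/12115·(0.961100+0.940900+0.890900))/(1+528/12115) = 526/625 ≈ 0.841600
step 5 [2.5y] zero: DF = P = 8159/10000 ≈ 0.815900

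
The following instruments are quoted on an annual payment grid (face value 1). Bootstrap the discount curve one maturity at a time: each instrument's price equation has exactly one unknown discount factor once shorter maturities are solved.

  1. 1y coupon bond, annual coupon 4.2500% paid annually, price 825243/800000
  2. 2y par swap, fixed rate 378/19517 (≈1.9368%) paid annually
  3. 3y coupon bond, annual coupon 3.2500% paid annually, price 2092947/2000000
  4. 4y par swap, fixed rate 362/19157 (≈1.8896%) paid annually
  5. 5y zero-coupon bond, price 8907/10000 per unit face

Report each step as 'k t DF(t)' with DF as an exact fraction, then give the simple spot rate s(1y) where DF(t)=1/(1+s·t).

step 1 [1y] bond c/1=17/400: DF=(825243/800000 − 17/400·(0))/(1+17/400) = 1979/2000 ≈ 0.989500
step 2 [2y] swap r/1=378/19517: DF=(1 − 378/19517·(0.989500))/(1+378/19517) = 4811/5000 ≈ 0.962200
step 3 [3y] bond c/1=13/400: DF=(2092947/2000000 − 13/400·(0.989500+0.962200))/(1+13/400) = 9521/10000 ≈ 0.952100
step 4 [4y] swap r/1=362/19157: DF=(1 − 362/19157·(0.989500+0.962200+0.952100))/(1+362/19157) = 2319/2500 ≈ 0.927600
step 5 [5y] zero: DF = P = 8907/10000 ≈ 0.890700

1 1 1979/2000
2 2 4811/5000
3 3 9521/10000
4 4 2319/2500
5 5 8907/10000
s(1y) = (1/(1979/2000) − 1)/(1) = 21/1979 ≈ 1.0611%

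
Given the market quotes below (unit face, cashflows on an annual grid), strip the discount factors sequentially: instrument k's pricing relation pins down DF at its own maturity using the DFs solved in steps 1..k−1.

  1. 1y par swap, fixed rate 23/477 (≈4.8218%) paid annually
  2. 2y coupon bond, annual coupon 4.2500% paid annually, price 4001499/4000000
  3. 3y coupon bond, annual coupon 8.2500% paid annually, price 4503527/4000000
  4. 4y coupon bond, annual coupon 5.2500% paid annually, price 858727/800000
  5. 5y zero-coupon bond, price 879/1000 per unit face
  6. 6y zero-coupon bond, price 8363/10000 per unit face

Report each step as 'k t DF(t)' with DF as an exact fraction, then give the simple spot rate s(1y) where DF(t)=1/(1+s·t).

step 1 [1y] swap r/1=23/477: DF=(1 − 23/477·(0))/(1+23/477) = 477/500 ≈ 0.954000
step 2 [2y] bond c/1=17/400: DF=(4001499/4000000 − 17/400·(0.954000))/(1+17/400) = 9207/10000 ≈ 0.920700
step 3 [3y] bond c/1=33/400: DF=(4503527/4000000 − 33/400·(0.954000+0.920700))/(1+33/400) = 2243/2500 ≈ 0.897200
step 4 [4y] bond c/1=21/400: DF=(858727/800000 − 21/400·(0.954000+0.920700+0.897200))/(1+21/400) = 551/625 ≈ 0.881600
step 5 [5y] zero: DF = P = 879/1000 ≈ 0.879000
step 6 [6y] zero: DF = P = 8363/10000 ≈ 0.836300

1 1 477/500
2 2 9207/10000
3 3 2243/2500
4 4 551/625
5 5 879/1000
6 6 8363/10000
s(1y) = (1/(477/500) − 1)/(1) = 23/477 ≈ 4.8218%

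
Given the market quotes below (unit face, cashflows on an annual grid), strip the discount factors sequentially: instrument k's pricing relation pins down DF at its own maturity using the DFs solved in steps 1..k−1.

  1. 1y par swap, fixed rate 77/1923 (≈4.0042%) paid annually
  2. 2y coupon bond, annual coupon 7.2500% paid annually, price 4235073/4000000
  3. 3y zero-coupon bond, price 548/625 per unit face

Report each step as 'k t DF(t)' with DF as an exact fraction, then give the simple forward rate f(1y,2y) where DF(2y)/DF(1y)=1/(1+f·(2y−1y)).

1 1 1923/2000
2 2 4611/5000
3 3 548/625
f(1y,2y) = ((1923/2000)/(4611/5000) − 1)/(1) = 131/3074 ≈ 4.2615%

step 1 [1y] swap r/1=77/1923: DF=(1 − 77/1923·(0))/(1+77/1923) = 1923/2000 ≈ 0.961500
step 2 [2y] bond c/1=29/400: DF=(4235073/4000000 − 29/400·(0.961500))/(1+29/400) = 4611/5000 ≈ 0.922200
step 3 [3y] zero: DF = P = 548/625 ≈ 0.876800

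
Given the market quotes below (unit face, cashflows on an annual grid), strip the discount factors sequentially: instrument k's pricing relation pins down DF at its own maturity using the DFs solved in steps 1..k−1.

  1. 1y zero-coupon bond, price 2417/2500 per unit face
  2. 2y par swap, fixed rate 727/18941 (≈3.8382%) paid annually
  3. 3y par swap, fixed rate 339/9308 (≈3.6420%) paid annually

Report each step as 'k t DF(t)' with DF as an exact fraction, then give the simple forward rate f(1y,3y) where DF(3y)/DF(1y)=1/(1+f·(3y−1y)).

1 1 2417/2500
2 2 9273/10000
3 3 8983/10000
f(1y,3y) = ((2417/2500)/(8983/10000) − 1)/(2) = 685/17966 ≈ 3.8128%

step 1 [1y] zero: DF = P = 2417/2500 ≈ 0.966800
step 2 [2y] swap r/1=727/18941: DF=(1 − 727/18941·(0.966800))/(1+727/18941) = 9273/10000 ≈ 0.927300
step 3 [3y] swap r/1=339/9308: DF=(1 − 339/9308·(0.966800+0.927300))/(1+339/9308) = 8983/10000 ≈ 0.898300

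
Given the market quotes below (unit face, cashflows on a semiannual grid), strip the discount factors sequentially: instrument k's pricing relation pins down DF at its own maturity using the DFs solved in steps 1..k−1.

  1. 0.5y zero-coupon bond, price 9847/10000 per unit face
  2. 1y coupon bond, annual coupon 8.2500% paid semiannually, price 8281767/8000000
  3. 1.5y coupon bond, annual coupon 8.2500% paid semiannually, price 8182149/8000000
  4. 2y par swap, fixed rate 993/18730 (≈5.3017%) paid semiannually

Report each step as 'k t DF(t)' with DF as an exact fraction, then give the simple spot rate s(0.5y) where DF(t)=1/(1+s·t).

step 1 [0.5y] zero: DF = P = 9847/10000 ≈ 0.984700
step 2 [1y] bond c/2=33/800: DF=(8281767/8000000 − 33/800·(0.984700))/(1+33/800) = 597/625 ≈ 0.955200
step 3 [1.5y] bond c/2=33/800: DF=(8182149/8000000 − 33/800·(0.984700+0.955200))/(1+33/800) = 4527/5000 ≈ 0.905400
step 4 [2y] swap r/2=993/37460: DF=(1 − 993/37460·(0.984700+0.955200+0.905400))/(1+993/37460) = 9007/10000 ≈ 0.900700

1 1/2 9847/10000
2 1 597/625
3 3/2 4527/5000
4 2 9007/10000
s(0.5y) = (1/(9847/10000) − 1)/(1/2) = 306/9847 ≈ 3.1075%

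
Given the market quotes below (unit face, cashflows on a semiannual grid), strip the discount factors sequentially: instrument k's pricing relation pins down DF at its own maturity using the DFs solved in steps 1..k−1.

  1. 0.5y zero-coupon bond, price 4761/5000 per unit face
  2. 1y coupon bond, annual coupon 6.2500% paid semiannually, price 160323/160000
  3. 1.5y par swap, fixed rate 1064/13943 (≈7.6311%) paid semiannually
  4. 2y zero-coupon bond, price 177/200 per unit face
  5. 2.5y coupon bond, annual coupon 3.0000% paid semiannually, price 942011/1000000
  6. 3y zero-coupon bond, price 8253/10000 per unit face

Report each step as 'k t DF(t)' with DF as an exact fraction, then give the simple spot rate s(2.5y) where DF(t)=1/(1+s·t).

1 1/2 4761/5000
2 1 2357/2500
3 3/2 1117/1250
4 2 177/200
5 5/2 4369/5000
6 3 8253/10000
s(2.5y) = (1/(4369/5000) − 1)/(5/2) = 1262/21845 ≈ 5.7771%

step 1 [0.5y] zero: DF = P = 4761/5000 ≈ 0.952200
step 2 [1y] bond c/2=1/32: DF=(160323/160000 − 1/32·(0.952200))/(1+1/32) = 2357/2500 ≈ 0.942800
step 3 [1.5y] swap r/2=532/13943: DF=(1 − 532/13943·(0.952200+0.942800))/(1+532/13943) = 1117/1250 ≈ 0.893600
step 4 [2y] zero: DF = P = 177/200 ≈ 0.885000
step 5 [2.5y] bond c/2=3/200: DF=(942011/1000000 − 3/200·(0.952200+0.942800+0.893600+0.885000))/(1+3/200) = 4369/5000 ≈ 0.873800
step 6 [3y] zero: DF = P = 8253/10000 ≈ 0.825300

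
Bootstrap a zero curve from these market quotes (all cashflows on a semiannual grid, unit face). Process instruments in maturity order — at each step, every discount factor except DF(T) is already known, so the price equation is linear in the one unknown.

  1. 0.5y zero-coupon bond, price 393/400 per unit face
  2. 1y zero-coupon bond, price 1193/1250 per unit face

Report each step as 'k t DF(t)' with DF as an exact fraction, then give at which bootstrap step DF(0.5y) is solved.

step 1 [0.5y] zero: DF = P = 393/400 ≈ 0.982500
step 2 [1y] zero: DF = P = 1193/1250 ≈ 0.954400

1 1/2 393/400
2 1 1193/1250
DF(0.5y) is solved at step 1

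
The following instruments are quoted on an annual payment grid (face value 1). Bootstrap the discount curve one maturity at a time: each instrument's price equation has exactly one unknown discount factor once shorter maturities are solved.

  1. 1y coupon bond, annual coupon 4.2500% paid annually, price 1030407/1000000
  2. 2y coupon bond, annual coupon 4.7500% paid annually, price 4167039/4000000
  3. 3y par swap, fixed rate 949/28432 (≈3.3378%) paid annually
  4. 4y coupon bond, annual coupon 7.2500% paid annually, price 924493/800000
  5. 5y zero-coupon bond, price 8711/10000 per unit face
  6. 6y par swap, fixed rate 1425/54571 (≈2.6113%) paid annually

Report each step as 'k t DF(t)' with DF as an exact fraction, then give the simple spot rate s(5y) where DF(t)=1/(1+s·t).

step 1 [1y] bond c/1=17/400: DF=(1030407/1000000 − 17/400·(0))/(1+17/400) = 2471/2500 ≈ 0.988400
step 2 [2y] bond c/1=19/400: DF=(4167039/4000000 − 19/400·(0.988400))/(1+19/400) = 9497/10000 ≈ 0.949700
step 3 [3y] swap r/1=949/28432: DF=(1 − 949/28432·(0.988400+0.949700))/(1+949/28432) = 9051/10000 ≈ 0.905100
step 4 [4y] bond c/1=29/400: DF=(924493/800000 − 29/400·(0.988400+0.949700+0.905100))/(1+29/400) = 8853/10000 ≈ 0.885300
step 5 [5y] zero: DF = P = 8711/10000 ≈ 0.871100
step 6 [6y] swap r/1=1425/54571: DF=(1 − 1425/54571·(0.988400+0.949700+0.905100+0.885300+0.871100))/(1+1425/54571) = 343/400 ≈ 0.857500

1 1 2471/2500
2 2 9497/10000
3 3 9051/10000
4 4 8853/10000
5 5 8711/10000
6 6 343/400
s(5y) = (1/(8711/10000) − 1)/(5) = 1289/43555 ≈ 2.9595%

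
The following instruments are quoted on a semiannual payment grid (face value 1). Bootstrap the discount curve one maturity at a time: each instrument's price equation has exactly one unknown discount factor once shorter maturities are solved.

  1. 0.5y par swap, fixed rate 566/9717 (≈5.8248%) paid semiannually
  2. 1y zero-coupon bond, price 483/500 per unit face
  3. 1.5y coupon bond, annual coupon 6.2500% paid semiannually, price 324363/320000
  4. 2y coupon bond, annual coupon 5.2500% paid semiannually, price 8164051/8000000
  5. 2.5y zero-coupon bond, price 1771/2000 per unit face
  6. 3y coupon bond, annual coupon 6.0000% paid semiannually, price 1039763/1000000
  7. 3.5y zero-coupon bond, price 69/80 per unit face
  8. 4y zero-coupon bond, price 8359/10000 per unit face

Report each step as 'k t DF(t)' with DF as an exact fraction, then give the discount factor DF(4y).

1 1/2 9717/10000
2 1 483/500
3 3/2 4621/5000
4 2 2303/2500
5 5/2 1771/2000
6 3 1747/2000
7 7/2 69/80
8 4 8359/10000
DF(4y) = 8359/10000 ≈ 0.835900

step 1 [0.5y] swap r/2=283/9717: DF=(1 − 283/9717·(0))/(1+283/9717) = 9717/10000 ≈ 0.971700
step 2 [1y] zero: DF = P = 483/500 ≈ 0.966000
step 3 [1.5y] bond c/2=1/32: DF=(324363/320000 − 1/32·(0.971700+0.966000))/(1+1/32) = 4621/5000 ≈ 0.924200
step 4 [2y] bond c/2=21/800: DF=(8164051/8000000 − 21/800·(0.971700+0.966000+0.924200))/(1+21/800) = 2303/2500 ≈ 0.921200
step 5 [2.5y] zero: DF = P = 1771/2000 ≈ 0.885500
step 6 [3y] bond c/2=3/100: DF=(1039763/1000000 − 3/100·(0.971700+0.966000+0.924200+0.921200+0.885500))/(1+3/100) = 1747/2000 ≈ 0.873500
step 7 [3.5y] zero: DF = P = 69/80 ≈ 0.862500
step 8 [4y] zero: DF = P = 8359/10000 ≈ 0.835900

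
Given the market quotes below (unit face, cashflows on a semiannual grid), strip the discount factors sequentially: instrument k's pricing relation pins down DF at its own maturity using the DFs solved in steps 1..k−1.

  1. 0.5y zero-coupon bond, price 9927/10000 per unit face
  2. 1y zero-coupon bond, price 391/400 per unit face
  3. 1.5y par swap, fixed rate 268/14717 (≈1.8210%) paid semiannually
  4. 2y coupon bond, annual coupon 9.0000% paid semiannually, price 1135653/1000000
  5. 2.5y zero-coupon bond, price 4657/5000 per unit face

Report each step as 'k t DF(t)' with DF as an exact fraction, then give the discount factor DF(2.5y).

1 1/2 9927/10000
2 1 391/400
3 3/2 2433/2500
4 2 24/25
5 5/2 4657/5000
DF(2.5y) = 4657/5000 ≈ 0.931400

step 1 [0.5y] zero: DF = P = 9927/10000 ≈ 0.992700
step 2 [1y] zero: DF = P = 391/400 ≈ 0.977500
step 3 [1.5y] swap r/2=134/14717: DF=(1 − 134/14717·(0.992700+0.977500))/(1+134/14717) = 2433/2500 ≈ 0.973200
step 4 [2y] bond c/2=9/200: DF=(1135653/1000000 − 9/200·(0.992700+0.977500+0.973200))/(1+9/200) = 24/25 ≈ 0.960000
step 5 [2.5y] zero: DF = P = 4657/5000 ≈ 0.931400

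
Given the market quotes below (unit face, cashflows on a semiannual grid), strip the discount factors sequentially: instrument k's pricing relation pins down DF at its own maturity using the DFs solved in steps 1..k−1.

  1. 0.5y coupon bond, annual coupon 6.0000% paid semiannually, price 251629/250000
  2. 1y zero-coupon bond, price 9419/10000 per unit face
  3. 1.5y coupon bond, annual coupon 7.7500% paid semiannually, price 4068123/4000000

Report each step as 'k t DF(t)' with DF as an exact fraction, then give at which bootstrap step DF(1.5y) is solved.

step 1 [0.5y] bond c/2=3/100: DF=(251629/250000 − 3/100·(0))/(1+3/100) = 2443/2500 ≈ 0.977200
step 2 [1y] zero: DF = P = 9419/10000 ≈ 0.941900
step 3 [1.5y] bond c/2=31/800: DF=(4068123/4000000 − 31/800·(0.977200+0.941900))/(1+31/800) = 363/400 ≈ 0.907500

1 1/2 2443/2500
2 1 9419/10000
3 3/2 363/400
DF(1.5y) is solved at step 3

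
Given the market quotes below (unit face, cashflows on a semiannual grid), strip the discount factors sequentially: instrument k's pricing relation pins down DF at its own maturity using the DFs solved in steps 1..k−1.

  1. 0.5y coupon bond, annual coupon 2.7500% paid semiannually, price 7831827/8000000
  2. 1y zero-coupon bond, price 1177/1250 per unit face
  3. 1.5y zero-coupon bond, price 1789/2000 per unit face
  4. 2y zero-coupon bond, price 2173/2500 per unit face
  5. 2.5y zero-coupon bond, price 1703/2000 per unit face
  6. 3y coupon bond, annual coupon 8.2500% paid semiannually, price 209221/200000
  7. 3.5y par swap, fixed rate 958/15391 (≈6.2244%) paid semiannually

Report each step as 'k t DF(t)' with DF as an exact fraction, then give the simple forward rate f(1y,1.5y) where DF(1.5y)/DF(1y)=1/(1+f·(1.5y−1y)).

1 1/2 9657/10000
2 1 1177/1250
3 3/2 1789/2000
4 2 2173/2500
5 5/2 1703/2000
6 3 1651/2000
7 7/2 2021/2500
f(1y,1.5y) = ((1177/1250)/(1789/2000) − 1)/(1/2) = 942/8945 ≈ 10.5310%

step 1 [0.5y] bond c/2=11/800: DF=(7831827/8000000 − 11/800·(0))/(1+11/800) = 9657/10000 ≈ 0.965700
step 2 [1y] zero: DF = P = 1177/1250 ≈ 0.941600
step 3 [1.5y] zero: DF = P = 1789/2000 ≈ 0.894500
step 4 [2y] zero: DF = P = 2173/2500 ≈ 0.869200
step 5 [2.5y] zero: DF = P = 1703/2000 ≈ 0.851500
step 6 [3y] bond c/2=33/800: DF=(209221/200000 − 33/800·(0.965700+0.941600+0.894500+0.869200+0.851500))/(1+33/800) = 1651/2000 ≈ 0.825500
step 7 [3.5y] swap r/2=479/15391: DF=(1 − 479/15391·(0.965700+0.941600+0.894500+0.869200+0.851500+0.825500))/(1+479/15391) = 2021/2500 ≈ 0.808400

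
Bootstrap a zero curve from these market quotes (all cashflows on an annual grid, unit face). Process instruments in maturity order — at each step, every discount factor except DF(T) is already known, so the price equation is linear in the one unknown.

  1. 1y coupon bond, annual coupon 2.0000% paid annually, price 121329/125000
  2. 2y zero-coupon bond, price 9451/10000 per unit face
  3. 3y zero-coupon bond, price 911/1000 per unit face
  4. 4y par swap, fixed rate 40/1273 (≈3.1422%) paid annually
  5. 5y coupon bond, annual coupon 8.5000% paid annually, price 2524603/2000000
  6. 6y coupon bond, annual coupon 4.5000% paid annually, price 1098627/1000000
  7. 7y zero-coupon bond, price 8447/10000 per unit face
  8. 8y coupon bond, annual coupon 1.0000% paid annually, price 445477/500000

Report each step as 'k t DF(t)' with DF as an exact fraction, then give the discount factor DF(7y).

step 1 [1y] bond c/1=1/50: DF=(121329/125000 − 1/50·(0))/(1+1/50) = 2379/2500 ≈ 0.951600
step 2 [2y] zero: DF = P = 9451/10000 ≈ 0.945100
step 3 [3y] zero: DF = P = 911/1000 ≈ 0.911000
step 4 [4y] swap r/1=40/1273: DF=(1 − 40/1273·(0.951600+0.945100+0.911000))/(1+40/1273) = 221/250 ≈ 0.884000
step 5 [5y] bond c/1=17/200: DF=(2524603/2000000 − 17/200·(0.951600+0.945100+0.911000+0.884000))/(1+17/200) = 4371/5000 ≈ 0.874200
step 6 [6y] bond c/1=9/200: DF=(1098627/1000000 − 9/200·(0.951600+0.945100+0.911000+0.884000+0.874200))/(1+9/200) = 8547/10000 ≈ 0.854700
step 7 [7y] zero: DF = P = 8447/10000 ≈ 0.844700
step 8 [8y] bond c/1=1/100: DF=(445477/500000 − 1/100·(0.951600+0.945100+0.911000+0.884000+0.874200+0.854700+0.844700))/(1+1/100) = 8201/10000 ≈ 0.820100

1 1 2379/2500
2 2 9451/10000
3 3 911/1000
4 4 221/250
5 5 4371/5000
6 6 8547/10000
7 7 8447/10000
8 8 8201/10000
DF(7y) = 8447/10000 ≈ 0.844700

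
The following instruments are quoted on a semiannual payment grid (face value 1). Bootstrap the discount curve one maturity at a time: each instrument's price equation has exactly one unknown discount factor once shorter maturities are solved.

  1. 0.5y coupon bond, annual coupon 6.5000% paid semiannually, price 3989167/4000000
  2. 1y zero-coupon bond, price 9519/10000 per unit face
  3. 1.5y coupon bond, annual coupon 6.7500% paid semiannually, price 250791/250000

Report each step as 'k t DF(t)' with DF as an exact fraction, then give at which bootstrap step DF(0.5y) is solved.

1 1/2 9659/10000
2 1 9519/10000
3 3/2 4539/5000
DF(0.5y) is solved at step 1

step 1 [0.5y] bond c/2=13/400: DF=(3989167/4000000 − 13/400·(0))/(1+13/400) = 9659/10000 ≈ 0.965900
step 2 [1y] zero: DF = P = 9519/10000 ≈ 0.951900
step 3 [1.5y] bond c/2=27/800: DF=(250791/250000 − 27/800·(0.965900+0.951900))/(1+27/800) = 4539/5000 ≈ 0.907800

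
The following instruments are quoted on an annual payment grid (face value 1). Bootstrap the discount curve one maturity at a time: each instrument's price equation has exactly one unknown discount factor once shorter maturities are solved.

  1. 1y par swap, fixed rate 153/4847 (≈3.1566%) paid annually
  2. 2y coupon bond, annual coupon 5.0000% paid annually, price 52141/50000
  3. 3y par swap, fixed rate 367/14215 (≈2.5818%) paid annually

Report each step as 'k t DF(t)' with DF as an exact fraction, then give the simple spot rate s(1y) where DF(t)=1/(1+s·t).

1 1 4847/5000
2 2 947/1000
3 3 4633/5000
s(1y) = (1/(4847/5000) − 1)/(1) = 153/4847 ≈ 3.1566%

step 1 [1y] swap r/1=153/4847: DF=(1 − 153/4847·(0))/(1+153/4847) = 4847/5000 ≈ 0.969400
step 2 [2y] bond c/1=1/20: DF=(52141/50000 − 1/20·(0.969400))/(1+1/20) = 947/1000 ≈ 0.947000
step 3 [3y] swap r/1=367/14215: DF=(1 − 367/14215·(0.969400+0.947000))/(1+367/14215) = 4633/5000 ≈ 0.926600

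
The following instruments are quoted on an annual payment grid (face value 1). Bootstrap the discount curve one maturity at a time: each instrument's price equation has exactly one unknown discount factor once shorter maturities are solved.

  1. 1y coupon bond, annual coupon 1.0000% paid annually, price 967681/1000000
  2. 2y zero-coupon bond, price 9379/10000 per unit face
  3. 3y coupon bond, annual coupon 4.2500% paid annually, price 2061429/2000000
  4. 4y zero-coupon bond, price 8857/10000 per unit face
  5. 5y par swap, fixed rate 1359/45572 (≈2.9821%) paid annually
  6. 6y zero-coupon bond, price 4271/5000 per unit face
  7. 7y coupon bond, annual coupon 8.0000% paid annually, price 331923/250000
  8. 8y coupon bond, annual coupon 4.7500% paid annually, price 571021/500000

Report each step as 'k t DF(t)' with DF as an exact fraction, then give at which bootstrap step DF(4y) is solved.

step 1 [1y] bond c/1=1/100: DF=(967681/1000000 − 1/100·(0))/(1+1/100) = 9581/10000 ≈ 0.958100
step 2 [2y] zero: DF = P = 9379/10000 ≈ 0.937900
step 3 [3y] bond c/1=17/400: DF=(2061429/2000000 − 17/400·(0.958100+0.937900))/(1+17/400) = 4557/5000 ≈ 0.911400
step 4 [4y] zero: DF = P = 8857/10000 ≈ 0.885700
step 5 [5y] swap r/1=1359/45572: DF=(1 − 1359/45572·(0.958100+0.937900+0.911400+0.885700))/(1+1359/45572) = 8641/10000 ≈ 0.864100
step 6 [6y] zero: DF = P = 4271/5000 ≈ 0.854200
step 7 [7y] bond c/1=2/25: DF=(331923/250000 − 2/25·(0.958100+0.937900+0.911400+0.885700+0.864100+0.854200))/(1+2/25) = 1657/2000 ≈ 0.828500
step 8 [8y] bond c/1=19/400: DF=(571021/500000 − 19/400·(0.958100+0.937900+0.911400+0.885700+0.864100+0.854200+0.828500))/(1+19/400) = 8073/10000 ≈ 0.807300

1 1 9581/10000
2 2 9379/10000
3 3 4557/5000
4 4 8857/10000
5 5 8641/10000
6 6 4271/5000
7 7 1657/2000
8 8 8073/10000
DF(4y) is solved at step 4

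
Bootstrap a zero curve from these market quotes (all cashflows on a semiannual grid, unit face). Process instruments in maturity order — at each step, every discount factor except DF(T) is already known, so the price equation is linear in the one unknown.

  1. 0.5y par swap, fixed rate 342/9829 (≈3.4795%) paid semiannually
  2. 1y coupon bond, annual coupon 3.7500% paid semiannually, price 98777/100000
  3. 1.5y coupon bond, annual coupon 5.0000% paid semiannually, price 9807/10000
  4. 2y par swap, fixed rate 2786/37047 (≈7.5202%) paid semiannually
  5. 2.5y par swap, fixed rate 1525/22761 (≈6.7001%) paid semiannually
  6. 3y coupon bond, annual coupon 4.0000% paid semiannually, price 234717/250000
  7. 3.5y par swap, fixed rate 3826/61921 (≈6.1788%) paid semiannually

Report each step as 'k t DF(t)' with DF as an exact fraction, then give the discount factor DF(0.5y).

1 1/2 9829/10000
2 1 1903/2000
3 3/2 1137/1250
4 2 8607/10000
5 5/2 339/400
6 3 1039/1250
7 7/2 8087/10000
DF(0.5y) = 9829/10000 ≈ 0.982900

step 1 [0.5y] swap r/2=171/9829: DF=(1 − 171/9829·(0))/(1+171/9829) = 9829/10000 ≈ 0.982900
step 2 [1y] bond c/2=3/160: DF=(98777/100000 − 3/160·(0.982900))/(1+3/160) = 1903/2000 ≈ 0.951500
step 3 [1.5y] bond c/2=1/40: DF=(9807/10000 − 1/40·(0.982900+0.951500))/(1+1/40) = 1137/1250 ≈ 0.909600
step 4 [2y] swap r/2=1393/37047: DF=(1 − 1393/37047·(0.982900+0.951500+0.909600))/(1+1393/37047) = 8607/10000 ≈ 0.860700
step 5 [2.5y] swap r/2=1525/45522: DF=(1 − 1525/45522·(0.982900+0.951500+0.909600+0.860700))/(1+1525/45522) = 339/400 ≈ 0.847500
step 6 [3y] bond c/2=1/50: DF=(234717/250000 − 1/50·(0.982900+0.951500+0.909600+0.860700+0.847500))/(1+1/50) = 1039/1250 ≈ 0.831200
step 7 [3.5y] swap r/2=1913/61921: DF=(1 − 1913/61921·(0.982900+0.951500+0.909600+0.860700+0.847500+0.831200))/(1+1913/61921) = 8087/10000 ≈ 0.808700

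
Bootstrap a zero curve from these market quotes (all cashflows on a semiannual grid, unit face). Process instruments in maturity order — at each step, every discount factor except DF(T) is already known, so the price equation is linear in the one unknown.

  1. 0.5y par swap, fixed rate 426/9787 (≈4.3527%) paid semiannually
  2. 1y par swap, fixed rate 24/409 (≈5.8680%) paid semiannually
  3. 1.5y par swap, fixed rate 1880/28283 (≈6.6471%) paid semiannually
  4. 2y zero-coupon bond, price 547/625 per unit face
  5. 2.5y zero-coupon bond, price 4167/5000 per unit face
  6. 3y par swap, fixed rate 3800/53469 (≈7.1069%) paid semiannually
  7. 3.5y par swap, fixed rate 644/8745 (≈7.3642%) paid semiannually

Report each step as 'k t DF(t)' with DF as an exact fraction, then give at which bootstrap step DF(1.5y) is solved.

1 1/2 9787/10000
2 1 2359/2500
3 3/2 453/500
4 2 547/625
5 5/2 4167/5000
6 3 81/100
7 7/2 3873/5000
DF(1.5y) is solved at step 3

step 1 [0.5y] swap r/2=213/9787: DF=(1 − 213/9787·(0))/(1+213/9787) = 9787/10000 ≈ 0.978700
step 2 [1y] swap r/2=12/409: DF=(1 − 12/409·(0.978700))/(1+12/409) = 2359/2500 ≈ 0.943600
step 3 [1.5y] swap r/2=940/28283: DF=(1 − 940/28283·(0.978700+0.943600))/(1+940/28283) = 453/500 ≈ 0.906000
step 4 [2y] zero: DF = P = 547/625 ≈ 0.875200
step 5 [2.5y] zero: DF = P = 4167/5000 ≈ 0.833400
step 6 [3y] swap r/2=1900/53469: DF=(1 − 1900/53469·(0.978700+0.943600+0.906000+0.875200+0.833400))/(1+1900/53469) = 81/100 ≈ 0.810000
step 7 [3.5y] swap r/2=322/8745: DF=(1 − 322/8745·(0.978700+0.943600+0.906000+0.875200+0.833400+0.810000))/(1+322/8745) = 3873/5000 ≈ 0.774600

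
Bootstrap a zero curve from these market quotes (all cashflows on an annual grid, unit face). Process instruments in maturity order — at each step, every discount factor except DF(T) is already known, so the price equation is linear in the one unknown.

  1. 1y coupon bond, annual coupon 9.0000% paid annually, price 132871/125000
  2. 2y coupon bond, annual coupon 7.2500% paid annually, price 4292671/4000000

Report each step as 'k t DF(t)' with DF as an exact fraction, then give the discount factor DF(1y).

1 1 1219/1250
2 2 9347/10000
DF(1y) = 1219/1250 ≈ 0.975200

step 1 [1y] bond c/1=9/100: DF=(132871/125000 − 9/100·(0))/(1+9/100) = 1219/1250 ≈ 0.975200
step 2 [2y] bond c/1=29/400: DF=(4292671/4000000 − 29/400·(0.975200))/(1+29/400) = 9347/10000 ≈ 0.934700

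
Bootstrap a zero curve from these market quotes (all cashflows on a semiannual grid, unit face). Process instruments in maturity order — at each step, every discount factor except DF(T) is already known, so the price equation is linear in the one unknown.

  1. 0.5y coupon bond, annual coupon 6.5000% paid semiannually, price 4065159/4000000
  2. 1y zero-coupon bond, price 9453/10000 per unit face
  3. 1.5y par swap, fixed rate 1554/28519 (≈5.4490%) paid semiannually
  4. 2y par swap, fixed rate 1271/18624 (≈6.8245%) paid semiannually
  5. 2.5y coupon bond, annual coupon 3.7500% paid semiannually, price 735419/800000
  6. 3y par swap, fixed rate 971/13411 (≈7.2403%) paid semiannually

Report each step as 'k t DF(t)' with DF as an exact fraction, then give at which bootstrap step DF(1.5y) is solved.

step 1 [0.5y] bond c/2=13/400: DF=(4065159/4000000 − 13/400·(0))/(1+13/400) = 9843/10000 ≈ 0.984300
step 2 [1y] zero: DF = P = 9453/10000 ≈ 0.945300
step 3 [1.5y] swap r/2=777/28519: DF=(1 − 777/28519·(0.984300+0.945300))/(1+777/28519) = 9223/10000 ≈ 0.922300
step 4 [2y] swap r/2=1271/37248: DF=(1 − 1271/37248·(0.984300+0.945300+0.922300))/(1+1271/37248) = 8729/10000 ≈ 0.872900
step 5 [2.5y] bond c/2=3/160: DF=(735419/800000 − 3/160·(0.984300+0.945300+0.922300+0.872900))/(1+3/160) = 4169/5000 ≈ 0.833800
step 6 [3y] swap r/2=971/26822: DF=(1 − 971/26822·(0.984300+0.945300+0.922300+0.872900+0.833800))/(1+971/26822) = 4029/5000 ≈ 0.805800

1 1/2 9843/10000
2 1 9453/10000
3 3/2 9223/10000
4 2 8729/10000
5 5/2 4169/5000
6 3 4029/5000
DF(1.5y) is solved at step 3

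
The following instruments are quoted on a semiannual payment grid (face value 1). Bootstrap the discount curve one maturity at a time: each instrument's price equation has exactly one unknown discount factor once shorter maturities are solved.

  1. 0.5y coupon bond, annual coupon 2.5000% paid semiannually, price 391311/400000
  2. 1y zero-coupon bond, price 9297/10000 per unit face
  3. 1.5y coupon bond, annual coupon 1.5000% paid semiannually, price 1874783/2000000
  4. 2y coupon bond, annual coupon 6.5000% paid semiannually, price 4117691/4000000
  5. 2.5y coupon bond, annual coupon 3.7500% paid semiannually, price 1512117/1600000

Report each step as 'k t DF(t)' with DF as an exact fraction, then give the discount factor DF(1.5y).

1 1/2 4831/5000
2 1 9297/10000
3 3/2 9163/10000
4 2 1817/2000
5 5/2 537/625
DF(1.5y) = 9163/10000 ≈ 0.916300

step 1 [0.5y] bond c/2=1/80: DF=(391311/400000 − 1/80·(0))/(1+1/80) = 4831/5000 ≈ 0.966200
step 2 [1y] zero: DF = P = 9297/10000 ≈ 0.929700
step 3 [1.5y] bond c/2=3/400: DF=(1874783/2000000 − 3/400·(0.966200+0.929700))/(1+3/400) = 9163/10000 ≈ 0.916300
step 4 [2y] bond c/2=13/400: DF=(4117691/4000000 − 13/400·(0.966200+0.929700+0.916300))/(1+13/400) = 1817/2000 ≈ 0.908500
step 5 [2.5y] bond c/2=3/160: DF=(1512117/1600000 − 3/160·(0.966200+0.929700+0.916300+0.908500))/(1+3/160) = 537/625 ≈ 0.859200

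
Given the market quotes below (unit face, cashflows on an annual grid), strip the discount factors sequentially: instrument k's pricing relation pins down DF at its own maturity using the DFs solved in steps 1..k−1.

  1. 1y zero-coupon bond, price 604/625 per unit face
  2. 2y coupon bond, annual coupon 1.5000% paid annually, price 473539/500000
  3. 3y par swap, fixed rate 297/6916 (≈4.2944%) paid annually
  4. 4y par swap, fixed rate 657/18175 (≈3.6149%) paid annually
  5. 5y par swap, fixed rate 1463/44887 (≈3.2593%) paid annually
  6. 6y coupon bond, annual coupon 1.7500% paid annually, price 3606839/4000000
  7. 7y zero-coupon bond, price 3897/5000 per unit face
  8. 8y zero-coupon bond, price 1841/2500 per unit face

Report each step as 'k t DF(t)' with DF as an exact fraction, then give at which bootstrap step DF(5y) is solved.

1 1 604/625
2 2 2297/2500
3 3 2203/2500
4 4 4343/5000
5 5 8537/10000
6 6 809/1000
7 7 3897/5000
8 8 1841/2500
DF(5y) is solved at step 5

step 1 [1y] zero: DF = P = 604/625 ≈ 0.966400
step 2 [2y] bond c/1=3/200: DF=(473539/500000 − 3/200·(0.966400))/(1+3/200) = 2297/2500 ≈ 0.918800
step 3 [3y] swap r/1=297/6916: DF=(1 − 297/6916·(0.966400+0.918800))/(1+297/6916) = 2203/2500 ≈ 0.881200
step 4 [4y] swap r/1=657/18175: DF=(1 − 657/18175·(0.966400+0.918800+0.881200))/(1+657/18175) = 4343/5000 ≈ 0.868600
step 5 [5y] swap r/1=1463/44887: DF=(1 − 1463/44887·(0.966400+0.918800+0.881200+0.868600))/(1+1463/44887) = 8537/10000 ≈ 0.853700
step 6 [6y] bond c/1=7/400: DF=(3606839/4000000 − 7/400·(0.966400+0.918800+0.881200+0.868600+0.853700))/(1+7/400) = 809/1000 ≈ 0.809000
step 7 [7y] zero: DF = P = 3897/5000 ≈ 0.779400
step 8 [8y] zero: DF = P = 1841/2500 ≈ 0.736400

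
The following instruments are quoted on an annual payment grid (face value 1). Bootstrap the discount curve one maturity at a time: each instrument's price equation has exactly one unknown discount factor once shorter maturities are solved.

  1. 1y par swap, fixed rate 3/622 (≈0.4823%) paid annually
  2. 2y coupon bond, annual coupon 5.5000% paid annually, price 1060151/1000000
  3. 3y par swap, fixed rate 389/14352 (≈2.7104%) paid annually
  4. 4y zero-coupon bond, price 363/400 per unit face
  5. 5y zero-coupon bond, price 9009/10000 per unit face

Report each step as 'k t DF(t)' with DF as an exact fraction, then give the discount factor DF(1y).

1 1 622/625
2 2 953/1000
3 3 4611/5000
4 4 363/400
5 5 9009/10000
DF(1y) = 622/625 ≈ 0.995200

step 1 [1y] swap r/1=3/622: DF=(1 − 3/622·(0))/(1+3/622) = 622/625 ≈ 0.995200
step 2 [2y] bond c/1=11/200: DF=(1060151/1000000 − 11/200·(0.995200))/(1+11/200) = 953/1000 ≈ 0.953000
step 3 [3y] swap r/1=389/14352: DF=(1 − 389/14352·(0.995200+0.953000))/(1+389/14352) = 4611/5000 ≈ 0.922200
step 4 [4y] zero: DF = P = 363/400 ≈ 0.907500
step 5 [5y] zero: DF = P = 9009/10000 ≈ 0.900900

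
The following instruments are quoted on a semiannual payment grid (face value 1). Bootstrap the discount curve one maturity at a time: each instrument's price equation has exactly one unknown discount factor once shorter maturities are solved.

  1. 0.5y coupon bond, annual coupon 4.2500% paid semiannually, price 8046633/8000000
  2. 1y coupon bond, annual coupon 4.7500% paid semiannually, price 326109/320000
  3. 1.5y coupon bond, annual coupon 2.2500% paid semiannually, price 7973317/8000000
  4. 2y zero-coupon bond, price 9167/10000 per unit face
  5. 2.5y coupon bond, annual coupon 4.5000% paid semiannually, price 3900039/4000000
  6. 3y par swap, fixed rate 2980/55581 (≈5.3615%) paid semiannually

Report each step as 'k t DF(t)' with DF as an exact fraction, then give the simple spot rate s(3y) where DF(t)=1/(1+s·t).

step 1 [0.5y] bond c/2=17/800: DF=(8046633/8000000 − 17/800·(0))/(1+17/800) = 9849/10000 ≈ 0.984900
step 2 [1y] bond c/2=19/800: DF=(326109/320000 − 19/800·(0.984900))/(1+19/800) = 4863/5000 ≈ 0.972600
step 3 [1.5y] bond c/2=9/800: DF=(7973317/8000000 − 9/800·(0.984900+0.972600))/(1+9/800) = 4819/5000 ≈ 0.963800
step 4 [2y] zero: DF = P = 9167/10000 ≈ 0.916700
step 5 [2.5y] bond c/2=9/400: DF=(3900039/4000000 − 9/400·(0.984900+0.972600+0.963800+0.916700))/(1+9/400) = 8691/10000 ≈ 0.869100
step 6 [3y] swap r/2=1490/55581: DF=(1 − 1490/55581·(0.984900+0.972600+0.963800+0.916700+0.869100))/(1+1490/55581) = 851/1000 ≈ 0.851000

1 1/2 9849/10000
2 1 4863/5000
3 3/2 4819/5000
4 2 9167/10000
5 5/2 8691/10000
6 3 851/1000
s(3y) = (1/(851/1000) − 1)/(3) = 149/2553 ≈ 5.8363%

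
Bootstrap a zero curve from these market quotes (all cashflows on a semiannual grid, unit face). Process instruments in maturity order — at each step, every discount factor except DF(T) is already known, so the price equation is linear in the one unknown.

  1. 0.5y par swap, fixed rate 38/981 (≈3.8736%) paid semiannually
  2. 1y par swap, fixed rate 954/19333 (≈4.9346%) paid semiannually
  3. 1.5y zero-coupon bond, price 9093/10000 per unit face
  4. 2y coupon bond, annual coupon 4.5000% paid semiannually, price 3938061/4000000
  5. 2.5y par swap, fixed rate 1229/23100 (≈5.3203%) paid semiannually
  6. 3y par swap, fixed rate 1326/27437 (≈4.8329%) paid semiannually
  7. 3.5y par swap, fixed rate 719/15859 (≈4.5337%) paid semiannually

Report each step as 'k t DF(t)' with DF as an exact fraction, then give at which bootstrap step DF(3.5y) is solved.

1 1/2 981/1000
2 1 9523/10000
3 3/2 9093/10000
4 2 9003/10000
5 5/2 8771/10000
6 3 4337/5000
7 7/2 4281/5000
DF(3.5y) is solved at step 7

step 1 [0.5y] swap r/2=19/981: DF=(1 − 19/981·(0))/(1+19/981) = 981/1000 ≈ 0.981000
step 2 [1y] swap r/2=477/19333: DF=(1 − 477/19333·(0.981000))/(1+477/19333) = 9523/10000 ≈ 0.952300
step 3 [1.5y] zero: DF = P = 9093/10000 ≈ 0.909300
step 4 [2y] bond c/2=9/400: DF=(3938061/4000000 − 9/400·(0.981000+0.952300+0.909300))/(1+9/400) = 9003/10000 ≈ 0.900300
step 5 [2.5y] swap r/2=1229/46200: DF=(1 − 1229/46200·(0.981000+0.952300+0.909300+0.900300))/(1+1229/46200) = 8771/10000 ≈ 0.877100
step 6 [3y] swap r/2=663/27437: DF=(1 − 663/27437·(0.981000+0.952300+0.909300+0.900300+0.877100))/(1+663/27437) = 4337/5000 ≈ 0.867400
step 7 [3.5y] swap r/2=719/31718: DF=(1 − 719/31718·(0.981000+0.952300+0.909300+0.900300+0.877100+0.867400))/(1+719/31718) = 4281/5000 ≈ 0.856200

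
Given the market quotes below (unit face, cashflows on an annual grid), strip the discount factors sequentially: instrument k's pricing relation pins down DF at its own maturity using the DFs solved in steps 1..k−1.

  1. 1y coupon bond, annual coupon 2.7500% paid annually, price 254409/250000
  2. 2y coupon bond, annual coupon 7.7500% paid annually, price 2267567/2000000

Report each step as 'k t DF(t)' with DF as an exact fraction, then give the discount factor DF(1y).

step 1 [1y] bond c/1=11/400: DF=(254409/250000 − 11/400·(0))/(1+11/400) = 619/625 ≈ 0.990400
step 2 [2y] bond c/1=31/400: DF=(2267567/2000000 − 31/400·(0.990400))/(1+31/400) = 981/1000 ≈ 0.981000

1 1 619/625
2 2 981/1000
DF(1y) = 619/625 ≈ 0.990400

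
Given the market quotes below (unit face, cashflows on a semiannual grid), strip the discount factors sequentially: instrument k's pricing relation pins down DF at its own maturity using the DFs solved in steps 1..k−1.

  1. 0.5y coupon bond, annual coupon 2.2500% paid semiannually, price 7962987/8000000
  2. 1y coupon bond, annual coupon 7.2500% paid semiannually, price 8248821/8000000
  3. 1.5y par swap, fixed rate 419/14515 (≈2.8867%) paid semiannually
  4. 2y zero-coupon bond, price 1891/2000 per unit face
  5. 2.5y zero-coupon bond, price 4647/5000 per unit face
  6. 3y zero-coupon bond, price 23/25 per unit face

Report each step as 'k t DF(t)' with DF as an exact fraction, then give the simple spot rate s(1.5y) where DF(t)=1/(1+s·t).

1 1/2 9843/10000
2 1 4803/5000
3 3/2 9581/10000
4 2 1891/2000
5 5/2 4647/5000
6 3 23/25
s(1.5y) = (1/(9581/10000) − 1)/(3/2) = 838/28743 ≈ 2.9155%

step 1 [0.5y] bond c/2=9/800: DF=(7962987/8000000 − 9/800·(0))/(1+9/800) = 9843/10000 ≈ 0.984300
step 2 [1y] bond c/2=29/800: DF=(8248821/8000000 − 29/800·(0.984300))/(1+29/800) = 4803/5000 ≈ 0.960600
step 3 [1.5y] swap r/2=419/29030: DF=(1 − 419/29030·(0.984300+0.960600))/(1+419/29030) = 9581/10000 ≈ 0.958100
step 4 [2y] zero: DF = P = 1891/2000 ≈ 0.945500
step 5 [2.5y] zero: DF = P = 4647/5000 ≈ 0.929400
step 6 [3y] zero: DF = P = 23/25 ≈ 0.920000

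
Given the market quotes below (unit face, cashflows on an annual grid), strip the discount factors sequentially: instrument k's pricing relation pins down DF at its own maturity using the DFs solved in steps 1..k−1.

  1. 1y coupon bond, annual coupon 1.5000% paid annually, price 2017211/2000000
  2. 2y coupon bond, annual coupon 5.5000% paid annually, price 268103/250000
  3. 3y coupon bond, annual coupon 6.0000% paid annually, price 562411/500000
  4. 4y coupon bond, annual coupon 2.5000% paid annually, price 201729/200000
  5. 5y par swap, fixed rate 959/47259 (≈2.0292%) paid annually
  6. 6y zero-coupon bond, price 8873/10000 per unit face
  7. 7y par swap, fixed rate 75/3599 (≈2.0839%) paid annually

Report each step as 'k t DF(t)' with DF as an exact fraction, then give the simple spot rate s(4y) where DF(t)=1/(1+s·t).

step 1 [1y] bond c/1=3/200: DF=(2017211/2000000 − 3/200·(0))/(1+3/200) = 9937/10000 ≈ 0.993700
step 2 [2y] bond c/1=11/200: DF=(268103/250000 − 11/200·(0.993700))/(1+11/200) = 9647/10000 ≈ 0.964700
step 3 [3y] bond c/1=3/50: DF=(562411/500000 − 3/50·(0.993700+0.964700))/(1+3/50) = 9503/10000 ≈ 0.950300
step 4 [4y] bond c/1=1/40: DF=(201729/200000 − 1/40·(0.993700+0.964700+0.950300))/(1+1/40) = 9131/10000 ≈ 0.913100
step 5 [5y] swap r/1=959/47259: DF=(1 − 959/47259·(0.993700+0.964700+0.950300+0.913100))/(1+959/47259) = 9041/10000 ≈ 0.904100
step 6 [6y] zero: DF = P = 8873/10000 ≈ 0.887300
step 7 [7y] swap r/1=75/3599: DF=(1 − 75/3599·(0.993700+0.964700+0.950300+0.913100+0.904100+0.887300))/(1+75/3599) = 173/200 ≈ 0.865000

1 1 9937/10000
2 2 9647/10000
3 3 9503/10000
4 4 9131/10000
5 5 9041/10000
6 6 8873/10000
7 7 173/200
s(4y) = (1/(9131/10000) − 1)/(4) = 869/36524 ≈ 2.3793%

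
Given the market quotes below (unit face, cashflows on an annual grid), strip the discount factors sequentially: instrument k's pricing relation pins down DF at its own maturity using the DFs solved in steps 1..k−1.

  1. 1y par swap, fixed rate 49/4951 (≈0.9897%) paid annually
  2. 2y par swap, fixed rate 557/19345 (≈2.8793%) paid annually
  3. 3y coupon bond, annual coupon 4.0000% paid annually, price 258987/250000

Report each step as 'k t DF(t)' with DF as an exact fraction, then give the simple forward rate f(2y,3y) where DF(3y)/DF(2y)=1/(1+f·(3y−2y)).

step 1 [1y] swap r/1=49/4951: DF=(1 − 49/4951·(0))/(1+49/4951) = 4951/5000 ≈ 0.990200
step 2 [2y] swap r/1=557/19345: DF=(1 − 557/19345·(0.990200))/(1+557/19345) = 9443/10000 ≈ 0.944300
step 3 [3y] bond c/1=1/25: DF=(258987/250000 − 1/25·(0.990200+0.944300))/(1+1/25) = 9217/10000 ≈ 0.921700

1 1 4951/5000
2 2 9443/10000
3 3 9217/10000
f(2y,3y) = ((9443/10000)/(9217/10000) − 1)/(1) = 226/9217 ≈ 2.4520%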